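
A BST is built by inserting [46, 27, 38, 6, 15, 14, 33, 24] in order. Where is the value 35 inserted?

Starting tree (level order): [46, 27, None, 6, 38, None, 15, 33, None, 14, 24]
Insertion path: 46 -> 27 -> 38 -> 33
Result: insert 35 as right child of 33
Final tree (level order): [46, 27, None, 6, 38, None, 15, 33, None, 14, 24, None, 35]


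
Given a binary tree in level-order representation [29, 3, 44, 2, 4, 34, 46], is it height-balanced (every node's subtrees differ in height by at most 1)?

Tree (level-order array): [29, 3, 44, 2, 4, 34, 46]
Definition: a tree is height-balanced if, at every node, |h(left) - h(right)| <= 1 (empty subtree has height -1).
Bottom-up per-node check:
  node 2: h_left=-1, h_right=-1, diff=0 [OK], height=0
  node 4: h_left=-1, h_right=-1, diff=0 [OK], height=0
  node 3: h_left=0, h_right=0, diff=0 [OK], height=1
  node 34: h_left=-1, h_right=-1, diff=0 [OK], height=0
  node 46: h_left=-1, h_right=-1, diff=0 [OK], height=0
  node 44: h_left=0, h_right=0, diff=0 [OK], height=1
  node 29: h_left=1, h_right=1, diff=0 [OK], height=2
All nodes satisfy the balance condition.
Result: Balanced


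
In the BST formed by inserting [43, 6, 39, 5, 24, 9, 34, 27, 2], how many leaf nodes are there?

Tree built from: [43, 6, 39, 5, 24, 9, 34, 27, 2]
Tree (level-order array): [43, 6, None, 5, 39, 2, None, 24, None, None, None, 9, 34, None, None, 27]
Rule: A leaf has 0 children.
Per-node child counts:
  node 43: 1 child(ren)
  node 6: 2 child(ren)
  node 5: 1 child(ren)
  node 2: 0 child(ren)
  node 39: 1 child(ren)
  node 24: 2 child(ren)
  node 9: 0 child(ren)
  node 34: 1 child(ren)
  node 27: 0 child(ren)
Matching nodes: [2, 9, 27]
Count of leaf nodes: 3


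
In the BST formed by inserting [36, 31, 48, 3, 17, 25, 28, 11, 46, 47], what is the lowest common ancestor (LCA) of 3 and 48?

Tree insertion order: [36, 31, 48, 3, 17, 25, 28, 11, 46, 47]
Tree (level-order array): [36, 31, 48, 3, None, 46, None, None, 17, None, 47, 11, 25, None, None, None, None, None, 28]
In a BST, the LCA of p=3, q=48 is the first node v on the
root-to-leaf path with p <= v <= q (go left if both < v, right if both > v).
Walk from root:
  at 36: 3 <= 36 <= 48, this is the LCA
LCA = 36


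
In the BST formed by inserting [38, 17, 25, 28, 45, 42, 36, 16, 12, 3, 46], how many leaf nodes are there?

Tree built from: [38, 17, 25, 28, 45, 42, 36, 16, 12, 3, 46]
Tree (level-order array): [38, 17, 45, 16, 25, 42, 46, 12, None, None, 28, None, None, None, None, 3, None, None, 36]
Rule: A leaf has 0 children.
Per-node child counts:
  node 38: 2 child(ren)
  node 17: 2 child(ren)
  node 16: 1 child(ren)
  node 12: 1 child(ren)
  node 3: 0 child(ren)
  node 25: 1 child(ren)
  node 28: 1 child(ren)
  node 36: 0 child(ren)
  node 45: 2 child(ren)
  node 42: 0 child(ren)
  node 46: 0 child(ren)
Matching nodes: [3, 36, 42, 46]
Count of leaf nodes: 4


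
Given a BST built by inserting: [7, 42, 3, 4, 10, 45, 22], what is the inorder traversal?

Tree insertion order: [7, 42, 3, 4, 10, 45, 22]
Tree (level-order array): [7, 3, 42, None, 4, 10, 45, None, None, None, 22]
Inorder traversal: [3, 4, 7, 10, 22, 42, 45]


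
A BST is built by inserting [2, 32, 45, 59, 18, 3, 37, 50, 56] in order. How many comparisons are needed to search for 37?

Search path for 37: 2 -> 32 -> 45 -> 37
Found: True
Comparisons: 4


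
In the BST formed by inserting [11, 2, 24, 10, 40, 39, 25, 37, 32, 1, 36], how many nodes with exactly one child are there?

Tree built from: [11, 2, 24, 10, 40, 39, 25, 37, 32, 1, 36]
Tree (level-order array): [11, 2, 24, 1, 10, None, 40, None, None, None, None, 39, None, 25, None, None, 37, 32, None, None, 36]
Rule: These are nodes with exactly 1 non-null child.
Per-node child counts:
  node 11: 2 child(ren)
  node 2: 2 child(ren)
  node 1: 0 child(ren)
  node 10: 0 child(ren)
  node 24: 1 child(ren)
  node 40: 1 child(ren)
  node 39: 1 child(ren)
  node 25: 1 child(ren)
  node 37: 1 child(ren)
  node 32: 1 child(ren)
  node 36: 0 child(ren)
Matching nodes: [24, 40, 39, 25, 37, 32]
Count of nodes with exactly one child: 6


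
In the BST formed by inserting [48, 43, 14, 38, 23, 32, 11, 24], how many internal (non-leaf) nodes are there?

Tree built from: [48, 43, 14, 38, 23, 32, 11, 24]
Tree (level-order array): [48, 43, None, 14, None, 11, 38, None, None, 23, None, None, 32, 24]
Rule: An internal node has at least one child.
Per-node child counts:
  node 48: 1 child(ren)
  node 43: 1 child(ren)
  node 14: 2 child(ren)
  node 11: 0 child(ren)
  node 38: 1 child(ren)
  node 23: 1 child(ren)
  node 32: 1 child(ren)
  node 24: 0 child(ren)
Matching nodes: [48, 43, 14, 38, 23, 32]
Count of internal (non-leaf) nodes: 6


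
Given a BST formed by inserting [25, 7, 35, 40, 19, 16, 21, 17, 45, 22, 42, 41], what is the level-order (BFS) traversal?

Tree insertion order: [25, 7, 35, 40, 19, 16, 21, 17, 45, 22, 42, 41]
Tree (level-order array): [25, 7, 35, None, 19, None, 40, 16, 21, None, 45, None, 17, None, 22, 42, None, None, None, None, None, 41]
BFS from the root, enqueuing left then right child of each popped node:
  queue [25] -> pop 25, enqueue [7, 35], visited so far: [25]
  queue [7, 35] -> pop 7, enqueue [19], visited so far: [25, 7]
  queue [35, 19] -> pop 35, enqueue [40], visited so far: [25, 7, 35]
  queue [19, 40] -> pop 19, enqueue [16, 21], visited so far: [25, 7, 35, 19]
  queue [40, 16, 21] -> pop 40, enqueue [45], visited so far: [25, 7, 35, 19, 40]
  queue [16, 21, 45] -> pop 16, enqueue [17], visited so far: [25, 7, 35, 19, 40, 16]
  queue [21, 45, 17] -> pop 21, enqueue [22], visited so far: [25, 7, 35, 19, 40, 16, 21]
  queue [45, 17, 22] -> pop 45, enqueue [42], visited so far: [25, 7, 35, 19, 40, 16, 21, 45]
  queue [17, 22, 42] -> pop 17, enqueue [none], visited so far: [25, 7, 35, 19, 40, 16, 21, 45, 17]
  queue [22, 42] -> pop 22, enqueue [none], visited so far: [25, 7, 35, 19, 40, 16, 21, 45, 17, 22]
  queue [42] -> pop 42, enqueue [41], visited so far: [25, 7, 35, 19, 40, 16, 21, 45, 17, 22, 42]
  queue [41] -> pop 41, enqueue [none], visited so far: [25, 7, 35, 19, 40, 16, 21, 45, 17, 22, 42, 41]
Result: [25, 7, 35, 19, 40, 16, 21, 45, 17, 22, 42, 41]


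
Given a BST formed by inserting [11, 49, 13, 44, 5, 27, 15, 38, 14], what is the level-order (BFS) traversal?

Tree insertion order: [11, 49, 13, 44, 5, 27, 15, 38, 14]
Tree (level-order array): [11, 5, 49, None, None, 13, None, None, 44, 27, None, 15, 38, 14]
BFS from the root, enqueuing left then right child of each popped node:
  queue [11] -> pop 11, enqueue [5, 49], visited so far: [11]
  queue [5, 49] -> pop 5, enqueue [none], visited so far: [11, 5]
  queue [49] -> pop 49, enqueue [13], visited so far: [11, 5, 49]
  queue [13] -> pop 13, enqueue [44], visited so far: [11, 5, 49, 13]
  queue [44] -> pop 44, enqueue [27], visited so far: [11, 5, 49, 13, 44]
  queue [27] -> pop 27, enqueue [15, 38], visited so far: [11, 5, 49, 13, 44, 27]
  queue [15, 38] -> pop 15, enqueue [14], visited so far: [11, 5, 49, 13, 44, 27, 15]
  queue [38, 14] -> pop 38, enqueue [none], visited so far: [11, 5, 49, 13, 44, 27, 15, 38]
  queue [14] -> pop 14, enqueue [none], visited so far: [11, 5, 49, 13, 44, 27, 15, 38, 14]
Result: [11, 5, 49, 13, 44, 27, 15, 38, 14]


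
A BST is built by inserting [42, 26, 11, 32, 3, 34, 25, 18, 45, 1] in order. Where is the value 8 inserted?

Starting tree (level order): [42, 26, 45, 11, 32, None, None, 3, 25, None, 34, 1, None, 18]
Insertion path: 42 -> 26 -> 11 -> 3
Result: insert 8 as right child of 3
Final tree (level order): [42, 26, 45, 11, 32, None, None, 3, 25, None, 34, 1, 8, 18]


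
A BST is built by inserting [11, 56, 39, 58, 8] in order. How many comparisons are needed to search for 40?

Search path for 40: 11 -> 56 -> 39
Found: False
Comparisons: 3


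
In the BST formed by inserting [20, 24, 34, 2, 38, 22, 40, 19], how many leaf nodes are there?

Tree built from: [20, 24, 34, 2, 38, 22, 40, 19]
Tree (level-order array): [20, 2, 24, None, 19, 22, 34, None, None, None, None, None, 38, None, 40]
Rule: A leaf has 0 children.
Per-node child counts:
  node 20: 2 child(ren)
  node 2: 1 child(ren)
  node 19: 0 child(ren)
  node 24: 2 child(ren)
  node 22: 0 child(ren)
  node 34: 1 child(ren)
  node 38: 1 child(ren)
  node 40: 0 child(ren)
Matching nodes: [19, 22, 40]
Count of leaf nodes: 3


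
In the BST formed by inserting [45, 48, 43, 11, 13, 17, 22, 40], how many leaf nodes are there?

Tree built from: [45, 48, 43, 11, 13, 17, 22, 40]
Tree (level-order array): [45, 43, 48, 11, None, None, None, None, 13, None, 17, None, 22, None, 40]
Rule: A leaf has 0 children.
Per-node child counts:
  node 45: 2 child(ren)
  node 43: 1 child(ren)
  node 11: 1 child(ren)
  node 13: 1 child(ren)
  node 17: 1 child(ren)
  node 22: 1 child(ren)
  node 40: 0 child(ren)
  node 48: 0 child(ren)
Matching nodes: [40, 48]
Count of leaf nodes: 2


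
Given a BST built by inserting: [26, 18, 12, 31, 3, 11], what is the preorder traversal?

Tree insertion order: [26, 18, 12, 31, 3, 11]
Tree (level-order array): [26, 18, 31, 12, None, None, None, 3, None, None, 11]
Preorder traversal: [26, 18, 12, 3, 11, 31]


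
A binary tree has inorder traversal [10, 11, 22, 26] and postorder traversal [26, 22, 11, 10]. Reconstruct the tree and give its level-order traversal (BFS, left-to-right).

Inorder:   [10, 11, 22, 26]
Postorder: [26, 22, 11, 10]
Algorithm: postorder visits root last, so walk postorder right-to-left;
each value is the root of the current inorder slice — split it at that
value, recurse on the right subtree first, then the left.
Recursive splits:
  root=10; inorder splits into left=[], right=[11, 22, 26]
  root=11; inorder splits into left=[], right=[22, 26]
  root=22; inorder splits into left=[], right=[26]
  root=26; inorder splits into left=[], right=[]
Reconstructed level-order: [10, 11, 22, 26]


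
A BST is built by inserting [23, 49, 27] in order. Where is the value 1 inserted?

Starting tree (level order): [23, None, 49, 27]
Insertion path: 23
Result: insert 1 as left child of 23
Final tree (level order): [23, 1, 49, None, None, 27]


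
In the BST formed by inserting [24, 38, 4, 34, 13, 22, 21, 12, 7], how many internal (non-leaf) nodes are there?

Tree built from: [24, 38, 4, 34, 13, 22, 21, 12, 7]
Tree (level-order array): [24, 4, 38, None, 13, 34, None, 12, 22, None, None, 7, None, 21]
Rule: An internal node has at least one child.
Per-node child counts:
  node 24: 2 child(ren)
  node 4: 1 child(ren)
  node 13: 2 child(ren)
  node 12: 1 child(ren)
  node 7: 0 child(ren)
  node 22: 1 child(ren)
  node 21: 0 child(ren)
  node 38: 1 child(ren)
  node 34: 0 child(ren)
Matching nodes: [24, 4, 13, 12, 22, 38]
Count of internal (non-leaf) nodes: 6


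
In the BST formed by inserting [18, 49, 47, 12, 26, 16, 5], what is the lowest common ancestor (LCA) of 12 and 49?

Tree insertion order: [18, 49, 47, 12, 26, 16, 5]
Tree (level-order array): [18, 12, 49, 5, 16, 47, None, None, None, None, None, 26]
In a BST, the LCA of p=12, q=49 is the first node v on the
root-to-leaf path with p <= v <= q (go left if both < v, right if both > v).
Walk from root:
  at 18: 12 <= 18 <= 49, this is the LCA
LCA = 18


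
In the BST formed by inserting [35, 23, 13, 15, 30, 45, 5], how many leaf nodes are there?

Tree built from: [35, 23, 13, 15, 30, 45, 5]
Tree (level-order array): [35, 23, 45, 13, 30, None, None, 5, 15]
Rule: A leaf has 0 children.
Per-node child counts:
  node 35: 2 child(ren)
  node 23: 2 child(ren)
  node 13: 2 child(ren)
  node 5: 0 child(ren)
  node 15: 0 child(ren)
  node 30: 0 child(ren)
  node 45: 0 child(ren)
Matching nodes: [5, 15, 30, 45]
Count of leaf nodes: 4


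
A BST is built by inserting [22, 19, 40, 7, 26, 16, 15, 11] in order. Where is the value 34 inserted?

Starting tree (level order): [22, 19, 40, 7, None, 26, None, None, 16, None, None, 15, None, 11]
Insertion path: 22 -> 40 -> 26
Result: insert 34 as right child of 26
Final tree (level order): [22, 19, 40, 7, None, 26, None, None, 16, None, 34, 15, None, None, None, 11]


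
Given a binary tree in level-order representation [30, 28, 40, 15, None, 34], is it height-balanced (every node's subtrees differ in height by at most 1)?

Tree (level-order array): [30, 28, 40, 15, None, 34]
Definition: a tree is height-balanced if, at every node, |h(left) - h(right)| <= 1 (empty subtree has height -1).
Bottom-up per-node check:
  node 15: h_left=-1, h_right=-1, diff=0 [OK], height=0
  node 28: h_left=0, h_right=-1, diff=1 [OK], height=1
  node 34: h_left=-1, h_right=-1, diff=0 [OK], height=0
  node 40: h_left=0, h_right=-1, diff=1 [OK], height=1
  node 30: h_left=1, h_right=1, diff=0 [OK], height=2
All nodes satisfy the balance condition.
Result: Balanced


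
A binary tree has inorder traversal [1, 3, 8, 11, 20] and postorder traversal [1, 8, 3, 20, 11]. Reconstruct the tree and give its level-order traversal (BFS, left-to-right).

Inorder:   [1, 3, 8, 11, 20]
Postorder: [1, 8, 3, 20, 11]
Algorithm: postorder visits root last, so walk postorder right-to-left;
each value is the root of the current inorder slice — split it at that
value, recurse on the right subtree first, then the left.
Recursive splits:
  root=11; inorder splits into left=[1, 3, 8], right=[20]
  root=20; inorder splits into left=[], right=[]
  root=3; inorder splits into left=[1], right=[8]
  root=8; inorder splits into left=[], right=[]
  root=1; inorder splits into left=[], right=[]
Reconstructed level-order: [11, 3, 20, 1, 8]


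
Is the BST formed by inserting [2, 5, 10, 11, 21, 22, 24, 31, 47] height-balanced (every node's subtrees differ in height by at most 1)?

Tree (level-order array): [2, None, 5, None, 10, None, 11, None, 21, None, 22, None, 24, None, 31, None, 47]
Definition: a tree is height-balanced if, at every node, |h(left) - h(right)| <= 1 (empty subtree has height -1).
Bottom-up per-node check:
  node 47: h_left=-1, h_right=-1, diff=0 [OK], height=0
  node 31: h_left=-1, h_right=0, diff=1 [OK], height=1
  node 24: h_left=-1, h_right=1, diff=2 [FAIL (|-1-1|=2 > 1)], height=2
  node 22: h_left=-1, h_right=2, diff=3 [FAIL (|-1-2|=3 > 1)], height=3
  node 21: h_left=-1, h_right=3, diff=4 [FAIL (|-1-3|=4 > 1)], height=4
  node 11: h_left=-1, h_right=4, diff=5 [FAIL (|-1-4|=5 > 1)], height=5
  node 10: h_left=-1, h_right=5, diff=6 [FAIL (|-1-5|=6 > 1)], height=6
  node 5: h_left=-1, h_right=6, diff=7 [FAIL (|-1-6|=7 > 1)], height=7
  node 2: h_left=-1, h_right=7, diff=8 [FAIL (|-1-7|=8 > 1)], height=8
Node 24 violates the condition: |-1 - 1| = 2 > 1.
Result: Not balanced


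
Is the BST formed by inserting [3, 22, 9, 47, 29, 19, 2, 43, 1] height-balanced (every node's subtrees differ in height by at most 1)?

Tree (level-order array): [3, 2, 22, 1, None, 9, 47, None, None, None, 19, 29, None, None, None, None, 43]
Definition: a tree is height-balanced if, at every node, |h(left) - h(right)| <= 1 (empty subtree has height -1).
Bottom-up per-node check:
  node 1: h_left=-1, h_right=-1, diff=0 [OK], height=0
  node 2: h_left=0, h_right=-1, diff=1 [OK], height=1
  node 19: h_left=-1, h_right=-1, diff=0 [OK], height=0
  node 9: h_left=-1, h_right=0, diff=1 [OK], height=1
  node 43: h_left=-1, h_right=-1, diff=0 [OK], height=0
  node 29: h_left=-1, h_right=0, diff=1 [OK], height=1
  node 47: h_left=1, h_right=-1, diff=2 [FAIL (|1--1|=2 > 1)], height=2
  node 22: h_left=1, h_right=2, diff=1 [OK], height=3
  node 3: h_left=1, h_right=3, diff=2 [FAIL (|1-3|=2 > 1)], height=4
Node 47 violates the condition: |1 - -1| = 2 > 1.
Result: Not balanced


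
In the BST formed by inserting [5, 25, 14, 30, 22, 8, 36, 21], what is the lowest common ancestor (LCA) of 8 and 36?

Tree insertion order: [5, 25, 14, 30, 22, 8, 36, 21]
Tree (level-order array): [5, None, 25, 14, 30, 8, 22, None, 36, None, None, 21]
In a BST, the LCA of p=8, q=36 is the first node v on the
root-to-leaf path with p <= v <= q (go left if both < v, right if both > v).
Walk from root:
  at 5: both 8 and 36 > 5, go right
  at 25: 8 <= 25 <= 36, this is the LCA
LCA = 25


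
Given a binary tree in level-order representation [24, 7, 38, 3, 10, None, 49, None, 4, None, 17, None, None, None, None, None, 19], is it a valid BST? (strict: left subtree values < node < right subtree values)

Level-order array: [24, 7, 38, 3, 10, None, 49, None, 4, None, 17, None, None, None, None, None, 19]
Validate using subtree bounds (lo, hi): at each node, require lo < value < hi,
then recurse left with hi=value and right with lo=value.
Preorder trace (stopping at first violation):
  at node 24 with bounds (-inf, +inf): OK
  at node 7 with bounds (-inf, 24): OK
  at node 3 with bounds (-inf, 7): OK
  at node 4 with bounds (3, 7): OK
  at node 10 with bounds (7, 24): OK
  at node 17 with bounds (10, 24): OK
  at node 19 with bounds (17, 24): OK
  at node 38 with bounds (24, +inf): OK
  at node 49 with bounds (38, +inf): OK
No violation found at any node.
Result: Valid BST


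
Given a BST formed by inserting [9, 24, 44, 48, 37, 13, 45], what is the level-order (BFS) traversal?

Tree insertion order: [9, 24, 44, 48, 37, 13, 45]
Tree (level-order array): [9, None, 24, 13, 44, None, None, 37, 48, None, None, 45]
BFS from the root, enqueuing left then right child of each popped node:
  queue [9] -> pop 9, enqueue [24], visited so far: [9]
  queue [24] -> pop 24, enqueue [13, 44], visited so far: [9, 24]
  queue [13, 44] -> pop 13, enqueue [none], visited so far: [9, 24, 13]
  queue [44] -> pop 44, enqueue [37, 48], visited so far: [9, 24, 13, 44]
  queue [37, 48] -> pop 37, enqueue [none], visited so far: [9, 24, 13, 44, 37]
  queue [48] -> pop 48, enqueue [45], visited so far: [9, 24, 13, 44, 37, 48]
  queue [45] -> pop 45, enqueue [none], visited so far: [9, 24, 13, 44, 37, 48, 45]
Result: [9, 24, 13, 44, 37, 48, 45]


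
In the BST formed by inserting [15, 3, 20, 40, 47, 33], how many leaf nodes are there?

Tree built from: [15, 3, 20, 40, 47, 33]
Tree (level-order array): [15, 3, 20, None, None, None, 40, 33, 47]
Rule: A leaf has 0 children.
Per-node child counts:
  node 15: 2 child(ren)
  node 3: 0 child(ren)
  node 20: 1 child(ren)
  node 40: 2 child(ren)
  node 33: 0 child(ren)
  node 47: 0 child(ren)
Matching nodes: [3, 33, 47]
Count of leaf nodes: 3


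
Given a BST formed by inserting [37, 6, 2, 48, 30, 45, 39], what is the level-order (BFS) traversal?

Tree insertion order: [37, 6, 2, 48, 30, 45, 39]
Tree (level-order array): [37, 6, 48, 2, 30, 45, None, None, None, None, None, 39]
BFS from the root, enqueuing left then right child of each popped node:
  queue [37] -> pop 37, enqueue [6, 48], visited so far: [37]
  queue [6, 48] -> pop 6, enqueue [2, 30], visited so far: [37, 6]
  queue [48, 2, 30] -> pop 48, enqueue [45], visited so far: [37, 6, 48]
  queue [2, 30, 45] -> pop 2, enqueue [none], visited so far: [37, 6, 48, 2]
  queue [30, 45] -> pop 30, enqueue [none], visited so far: [37, 6, 48, 2, 30]
  queue [45] -> pop 45, enqueue [39], visited so far: [37, 6, 48, 2, 30, 45]
  queue [39] -> pop 39, enqueue [none], visited so far: [37, 6, 48, 2, 30, 45, 39]
Result: [37, 6, 48, 2, 30, 45, 39]


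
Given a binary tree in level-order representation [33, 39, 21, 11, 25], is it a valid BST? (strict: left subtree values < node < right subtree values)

Level-order array: [33, 39, 21, 11, 25]
Validate using subtree bounds (lo, hi): at each node, require lo < value < hi,
then recurse left with hi=value and right with lo=value.
Preorder trace (stopping at first violation):
  at node 33 with bounds (-inf, +inf): OK
  at node 39 with bounds (-inf, 33): VIOLATION
Node 39 violates its bound: not (-inf < 39 < 33).
Result: Not a valid BST


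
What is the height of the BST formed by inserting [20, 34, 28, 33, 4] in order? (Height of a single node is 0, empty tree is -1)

Insertion order: [20, 34, 28, 33, 4]
Tree (level-order array): [20, 4, 34, None, None, 28, None, None, 33]
Compute height bottom-up (empty subtree = -1):
  height(4) = 1 + max(-1, -1) = 0
  height(33) = 1 + max(-1, -1) = 0
  height(28) = 1 + max(-1, 0) = 1
  height(34) = 1 + max(1, -1) = 2
  height(20) = 1 + max(0, 2) = 3
Height = 3


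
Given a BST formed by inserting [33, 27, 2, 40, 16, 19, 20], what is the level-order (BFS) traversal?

Tree insertion order: [33, 27, 2, 40, 16, 19, 20]
Tree (level-order array): [33, 27, 40, 2, None, None, None, None, 16, None, 19, None, 20]
BFS from the root, enqueuing left then right child of each popped node:
  queue [33] -> pop 33, enqueue [27, 40], visited so far: [33]
  queue [27, 40] -> pop 27, enqueue [2], visited so far: [33, 27]
  queue [40, 2] -> pop 40, enqueue [none], visited so far: [33, 27, 40]
  queue [2] -> pop 2, enqueue [16], visited so far: [33, 27, 40, 2]
  queue [16] -> pop 16, enqueue [19], visited so far: [33, 27, 40, 2, 16]
  queue [19] -> pop 19, enqueue [20], visited so far: [33, 27, 40, 2, 16, 19]
  queue [20] -> pop 20, enqueue [none], visited so far: [33, 27, 40, 2, 16, 19, 20]
Result: [33, 27, 40, 2, 16, 19, 20]


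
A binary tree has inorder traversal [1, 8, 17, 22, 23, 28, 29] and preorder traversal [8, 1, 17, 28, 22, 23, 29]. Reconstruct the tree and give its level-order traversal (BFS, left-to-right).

Inorder:  [1, 8, 17, 22, 23, 28, 29]
Preorder: [8, 1, 17, 28, 22, 23, 29]
Algorithm: preorder visits root first, so consume preorder in order;
for each root, split the current inorder slice at that value into
left-subtree inorder and right-subtree inorder, then recurse.
Recursive splits:
  root=8; inorder splits into left=[1], right=[17, 22, 23, 28, 29]
  root=1; inorder splits into left=[], right=[]
  root=17; inorder splits into left=[], right=[22, 23, 28, 29]
  root=28; inorder splits into left=[22, 23], right=[29]
  root=22; inorder splits into left=[], right=[23]
  root=23; inorder splits into left=[], right=[]
  root=29; inorder splits into left=[], right=[]
Reconstructed level-order: [8, 1, 17, 28, 22, 29, 23]


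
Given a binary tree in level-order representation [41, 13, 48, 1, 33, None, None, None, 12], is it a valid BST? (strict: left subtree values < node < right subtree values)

Level-order array: [41, 13, 48, 1, 33, None, None, None, 12]
Validate using subtree bounds (lo, hi): at each node, require lo < value < hi,
then recurse left with hi=value and right with lo=value.
Preorder trace (stopping at first violation):
  at node 41 with bounds (-inf, +inf): OK
  at node 13 with bounds (-inf, 41): OK
  at node 1 with bounds (-inf, 13): OK
  at node 12 with bounds (1, 13): OK
  at node 33 with bounds (13, 41): OK
  at node 48 with bounds (41, +inf): OK
No violation found at any node.
Result: Valid BST


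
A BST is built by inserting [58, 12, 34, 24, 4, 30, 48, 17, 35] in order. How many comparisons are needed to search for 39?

Search path for 39: 58 -> 12 -> 34 -> 48 -> 35
Found: False
Comparisons: 5


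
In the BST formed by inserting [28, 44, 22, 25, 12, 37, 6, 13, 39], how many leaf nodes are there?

Tree built from: [28, 44, 22, 25, 12, 37, 6, 13, 39]
Tree (level-order array): [28, 22, 44, 12, 25, 37, None, 6, 13, None, None, None, 39]
Rule: A leaf has 0 children.
Per-node child counts:
  node 28: 2 child(ren)
  node 22: 2 child(ren)
  node 12: 2 child(ren)
  node 6: 0 child(ren)
  node 13: 0 child(ren)
  node 25: 0 child(ren)
  node 44: 1 child(ren)
  node 37: 1 child(ren)
  node 39: 0 child(ren)
Matching nodes: [6, 13, 25, 39]
Count of leaf nodes: 4


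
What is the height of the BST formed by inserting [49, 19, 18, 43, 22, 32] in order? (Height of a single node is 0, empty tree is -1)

Insertion order: [49, 19, 18, 43, 22, 32]
Tree (level-order array): [49, 19, None, 18, 43, None, None, 22, None, None, 32]
Compute height bottom-up (empty subtree = -1):
  height(18) = 1 + max(-1, -1) = 0
  height(32) = 1 + max(-1, -1) = 0
  height(22) = 1 + max(-1, 0) = 1
  height(43) = 1 + max(1, -1) = 2
  height(19) = 1 + max(0, 2) = 3
  height(49) = 1 + max(3, -1) = 4
Height = 4


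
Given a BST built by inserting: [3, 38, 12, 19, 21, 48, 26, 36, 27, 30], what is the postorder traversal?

Tree insertion order: [3, 38, 12, 19, 21, 48, 26, 36, 27, 30]
Tree (level-order array): [3, None, 38, 12, 48, None, 19, None, None, None, 21, None, 26, None, 36, 27, None, None, 30]
Postorder traversal: [30, 27, 36, 26, 21, 19, 12, 48, 38, 3]


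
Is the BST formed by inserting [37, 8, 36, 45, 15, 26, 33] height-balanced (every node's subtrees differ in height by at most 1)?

Tree (level-order array): [37, 8, 45, None, 36, None, None, 15, None, None, 26, None, 33]
Definition: a tree is height-balanced if, at every node, |h(left) - h(right)| <= 1 (empty subtree has height -1).
Bottom-up per-node check:
  node 33: h_left=-1, h_right=-1, diff=0 [OK], height=0
  node 26: h_left=-1, h_right=0, diff=1 [OK], height=1
  node 15: h_left=-1, h_right=1, diff=2 [FAIL (|-1-1|=2 > 1)], height=2
  node 36: h_left=2, h_right=-1, diff=3 [FAIL (|2--1|=3 > 1)], height=3
  node 8: h_left=-1, h_right=3, diff=4 [FAIL (|-1-3|=4 > 1)], height=4
  node 45: h_left=-1, h_right=-1, diff=0 [OK], height=0
  node 37: h_left=4, h_right=0, diff=4 [FAIL (|4-0|=4 > 1)], height=5
Node 15 violates the condition: |-1 - 1| = 2 > 1.
Result: Not balanced


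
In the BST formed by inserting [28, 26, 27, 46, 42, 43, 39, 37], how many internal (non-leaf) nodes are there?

Tree built from: [28, 26, 27, 46, 42, 43, 39, 37]
Tree (level-order array): [28, 26, 46, None, 27, 42, None, None, None, 39, 43, 37]
Rule: An internal node has at least one child.
Per-node child counts:
  node 28: 2 child(ren)
  node 26: 1 child(ren)
  node 27: 0 child(ren)
  node 46: 1 child(ren)
  node 42: 2 child(ren)
  node 39: 1 child(ren)
  node 37: 0 child(ren)
  node 43: 0 child(ren)
Matching nodes: [28, 26, 46, 42, 39]
Count of internal (non-leaf) nodes: 5


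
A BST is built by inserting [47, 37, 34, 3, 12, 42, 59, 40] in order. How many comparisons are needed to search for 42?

Search path for 42: 47 -> 37 -> 42
Found: True
Comparisons: 3


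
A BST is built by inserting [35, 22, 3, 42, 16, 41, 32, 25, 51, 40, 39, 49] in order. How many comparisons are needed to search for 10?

Search path for 10: 35 -> 22 -> 3 -> 16
Found: False
Comparisons: 4


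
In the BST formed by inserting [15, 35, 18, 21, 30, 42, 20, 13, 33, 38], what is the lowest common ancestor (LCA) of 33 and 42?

Tree insertion order: [15, 35, 18, 21, 30, 42, 20, 13, 33, 38]
Tree (level-order array): [15, 13, 35, None, None, 18, 42, None, 21, 38, None, 20, 30, None, None, None, None, None, 33]
In a BST, the LCA of p=33, q=42 is the first node v on the
root-to-leaf path with p <= v <= q (go left if both < v, right if both > v).
Walk from root:
  at 15: both 33 and 42 > 15, go right
  at 35: 33 <= 35 <= 42, this is the LCA
LCA = 35


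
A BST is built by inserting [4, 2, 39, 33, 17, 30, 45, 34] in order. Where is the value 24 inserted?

Starting tree (level order): [4, 2, 39, None, None, 33, 45, 17, 34, None, None, None, 30]
Insertion path: 4 -> 39 -> 33 -> 17 -> 30
Result: insert 24 as left child of 30
Final tree (level order): [4, 2, 39, None, None, 33, 45, 17, 34, None, None, None, 30, None, None, 24]


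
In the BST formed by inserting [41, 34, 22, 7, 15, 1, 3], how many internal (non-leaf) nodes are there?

Tree built from: [41, 34, 22, 7, 15, 1, 3]
Tree (level-order array): [41, 34, None, 22, None, 7, None, 1, 15, None, 3]
Rule: An internal node has at least one child.
Per-node child counts:
  node 41: 1 child(ren)
  node 34: 1 child(ren)
  node 22: 1 child(ren)
  node 7: 2 child(ren)
  node 1: 1 child(ren)
  node 3: 0 child(ren)
  node 15: 0 child(ren)
Matching nodes: [41, 34, 22, 7, 1]
Count of internal (non-leaf) nodes: 5


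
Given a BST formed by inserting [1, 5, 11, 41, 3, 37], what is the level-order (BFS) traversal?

Tree insertion order: [1, 5, 11, 41, 3, 37]
Tree (level-order array): [1, None, 5, 3, 11, None, None, None, 41, 37]
BFS from the root, enqueuing left then right child of each popped node:
  queue [1] -> pop 1, enqueue [5], visited so far: [1]
  queue [5] -> pop 5, enqueue [3, 11], visited so far: [1, 5]
  queue [3, 11] -> pop 3, enqueue [none], visited so far: [1, 5, 3]
  queue [11] -> pop 11, enqueue [41], visited so far: [1, 5, 3, 11]
  queue [41] -> pop 41, enqueue [37], visited so far: [1, 5, 3, 11, 41]
  queue [37] -> pop 37, enqueue [none], visited so far: [1, 5, 3, 11, 41, 37]
Result: [1, 5, 3, 11, 41, 37]


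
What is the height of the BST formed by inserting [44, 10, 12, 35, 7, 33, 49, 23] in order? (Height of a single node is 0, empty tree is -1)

Insertion order: [44, 10, 12, 35, 7, 33, 49, 23]
Tree (level-order array): [44, 10, 49, 7, 12, None, None, None, None, None, 35, 33, None, 23]
Compute height bottom-up (empty subtree = -1):
  height(7) = 1 + max(-1, -1) = 0
  height(23) = 1 + max(-1, -1) = 0
  height(33) = 1 + max(0, -1) = 1
  height(35) = 1 + max(1, -1) = 2
  height(12) = 1 + max(-1, 2) = 3
  height(10) = 1 + max(0, 3) = 4
  height(49) = 1 + max(-1, -1) = 0
  height(44) = 1 + max(4, 0) = 5
Height = 5


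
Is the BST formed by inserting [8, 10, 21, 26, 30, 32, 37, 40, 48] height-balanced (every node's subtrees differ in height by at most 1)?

Tree (level-order array): [8, None, 10, None, 21, None, 26, None, 30, None, 32, None, 37, None, 40, None, 48]
Definition: a tree is height-balanced if, at every node, |h(left) - h(right)| <= 1 (empty subtree has height -1).
Bottom-up per-node check:
  node 48: h_left=-1, h_right=-1, diff=0 [OK], height=0
  node 40: h_left=-1, h_right=0, diff=1 [OK], height=1
  node 37: h_left=-1, h_right=1, diff=2 [FAIL (|-1-1|=2 > 1)], height=2
  node 32: h_left=-1, h_right=2, diff=3 [FAIL (|-1-2|=3 > 1)], height=3
  node 30: h_left=-1, h_right=3, diff=4 [FAIL (|-1-3|=4 > 1)], height=4
  node 26: h_left=-1, h_right=4, diff=5 [FAIL (|-1-4|=5 > 1)], height=5
  node 21: h_left=-1, h_right=5, diff=6 [FAIL (|-1-5|=6 > 1)], height=6
  node 10: h_left=-1, h_right=6, diff=7 [FAIL (|-1-6|=7 > 1)], height=7
  node 8: h_left=-1, h_right=7, diff=8 [FAIL (|-1-7|=8 > 1)], height=8
Node 37 violates the condition: |-1 - 1| = 2 > 1.
Result: Not balanced


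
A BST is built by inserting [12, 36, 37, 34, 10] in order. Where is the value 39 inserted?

Starting tree (level order): [12, 10, 36, None, None, 34, 37]
Insertion path: 12 -> 36 -> 37
Result: insert 39 as right child of 37
Final tree (level order): [12, 10, 36, None, None, 34, 37, None, None, None, 39]


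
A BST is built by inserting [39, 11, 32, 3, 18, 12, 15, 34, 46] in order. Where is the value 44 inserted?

Starting tree (level order): [39, 11, 46, 3, 32, None, None, None, None, 18, 34, 12, None, None, None, None, 15]
Insertion path: 39 -> 46
Result: insert 44 as left child of 46
Final tree (level order): [39, 11, 46, 3, 32, 44, None, None, None, 18, 34, None, None, 12, None, None, None, None, 15]


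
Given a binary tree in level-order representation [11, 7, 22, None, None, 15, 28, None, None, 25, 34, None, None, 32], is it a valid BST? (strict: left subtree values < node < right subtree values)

Level-order array: [11, 7, 22, None, None, 15, 28, None, None, 25, 34, None, None, 32]
Validate using subtree bounds (lo, hi): at each node, require lo < value < hi,
then recurse left with hi=value and right with lo=value.
Preorder trace (stopping at first violation):
  at node 11 with bounds (-inf, +inf): OK
  at node 7 with bounds (-inf, 11): OK
  at node 22 with bounds (11, +inf): OK
  at node 15 with bounds (11, 22): OK
  at node 28 with bounds (22, +inf): OK
  at node 25 with bounds (22, 28): OK
  at node 34 with bounds (28, +inf): OK
  at node 32 with bounds (28, 34): OK
No violation found at any node.
Result: Valid BST


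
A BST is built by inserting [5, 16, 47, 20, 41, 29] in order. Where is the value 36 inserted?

Starting tree (level order): [5, None, 16, None, 47, 20, None, None, 41, 29]
Insertion path: 5 -> 16 -> 47 -> 20 -> 41 -> 29
Result: insert 36 as right child of 29
Final tree (level order): [5, None, 16, None, 47, 20, None, None, 41, 29, None, None, 36]


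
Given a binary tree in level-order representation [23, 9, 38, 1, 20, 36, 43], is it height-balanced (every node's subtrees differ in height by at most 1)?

Tree (level-order array): [23, 9, 38, 1, 20, 36, 43]
Definition: a tree is height-balanced if, at every node, |h(left) - h(right)| <= 1 (empty subtree has height -1).
Bottom-up per-node check:
  node 1: h_left=-1, h_right=-1, diff=0 [OK], height=0
  node 20: h_left=-1, h_right=-1, diff=0 [OK], height=0
  node 9: h_left=0, h_right=0, diff=0 [OK], height=1
  node 36: h_left=-1, h_right=-1, diff=0 [OK], height=0
  node 43: h_left=-1, h_right=-1, diff=0 [OK], height=0
  node 38: h_left=0, h_right=0, diff=0 [OK], height=1
  node 23: h_left=1, h_right=1, diff=0 [OK], height=2
All nodes satisfy the balance condition.
Result: Balanced


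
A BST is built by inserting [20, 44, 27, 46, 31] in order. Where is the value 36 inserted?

Starting tree (level order): [20, None, 44, 27, 46, None, 31]
Insertion path: 20 -> 44 -> 27 -> 31
Result: insert 36 as right child of 31
Final tree (level order): [20, None, 44, 27, 46, None, 31, None, None, None, 36]


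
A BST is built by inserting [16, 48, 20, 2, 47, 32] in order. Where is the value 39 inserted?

Starting tree (level order): [16, 2, 48, None, None, 20, None, None, 47, 32]
Insertion path: 16 -> 48 -> 20 -> 47 -> 32
Result: insert 39 as right child of 32
Final tree (level order): [16, 2, 48, None, None, 20, None, None, 47, 32, None, None, 39]


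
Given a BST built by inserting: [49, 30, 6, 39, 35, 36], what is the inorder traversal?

Tree insertion order: [49, 30, 6, 39, 35, 36]
Tree (level-order array): [49, 30, None, 6, 39, None, None, 35, None, None, 36]
Inorder traversal: [6, 30, 35, 36, 39, 49]


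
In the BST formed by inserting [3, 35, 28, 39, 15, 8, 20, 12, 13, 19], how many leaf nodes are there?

Tree built from: [3, 35, 28, 39, 15, 8, 20, 12, 13, 19]
Tree (level-order array): [3, None, 35, 28, 39, 15, None, None, None, 8, 20, None, 12, 19, None, None, 13]
Rule: A leaf has 0 children.
Per-node child counts:
  node 3: 1 child(ren)
  node 35: 2 child(ren)
  node 28: 1 child(ren)
  node 15: 2 child(ren)
  node 8: 1 child(ren)
  node 12: 1 child(ren)
  node 13: 0 child(ren)
  node 20: 1 child(ren)
  node 19: 0 child(ren)
  node 39: 0 child(ren)
Matching nodes: [13, 19, 39]
Count of leaf nodes: 3


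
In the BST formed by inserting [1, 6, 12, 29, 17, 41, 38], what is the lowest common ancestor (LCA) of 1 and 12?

Tree insertion order: [1, 6, 12, 29, 17, 41, 38]
Tree (level-order array): [1, None, 6, None, 12, None, 29, 17, 41, None, None, 38]
In a BST, the LCA of p=1, q=12 is the first node v on the
root-to-leaf path with p <= v <= q (go left if both < v, right if both > v).
Walk from root:
  at 1: 1 <= 1 <= 12, this is the LCA
LCA = 1


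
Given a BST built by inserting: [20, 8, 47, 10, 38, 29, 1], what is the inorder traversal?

Tree insertion order: [20, 8, 47, 10, 38, 29, 1]
Tree (level-order array): [20, 8, 47, 1, 10, 38, None, None, None, None, None, 29]
Inorder traversal: [1, 8, 10, 20, 29, 38, 47]


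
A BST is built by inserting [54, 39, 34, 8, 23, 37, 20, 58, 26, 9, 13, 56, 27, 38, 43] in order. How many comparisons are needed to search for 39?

Search path for 39: 54 -> 39
Found: True
Comparisons: 2


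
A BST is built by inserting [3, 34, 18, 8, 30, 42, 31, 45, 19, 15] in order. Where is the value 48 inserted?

Starting tree (level order): [3, None, 34, 18, 42, 8, 30, None, 45, None, 15, 19, 31]
Insertion path: 3 -> 34 -> 42 -> 45
Result: insert 48 as right child of 45
Final tree (level order): [3, None, 34, 18, 42, 8, 30, None, 45, None, 15, 19, 31, None, 48]


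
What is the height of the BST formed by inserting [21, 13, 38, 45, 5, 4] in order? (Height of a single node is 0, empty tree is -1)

Insertion order: [21, 13, 38, 45, 5, 4]
Tree (level-order array): [21, 13, 38, 5, None, None, 45, 4]
Compute height bottom-up (empty subtree = -1):
  height(4) = 1 + max(-1, -1) = 0
  height(5) = 1 + max(0, -1) = 1
  height(13) = 1 + max(1, -1) = 2
  height(45) = 1 + max(-1, -1) = 0
  height(38) = 1 + max(-1, 0) = 1
  height(21) = 1 + max(2, 1) = 3
Height = 3


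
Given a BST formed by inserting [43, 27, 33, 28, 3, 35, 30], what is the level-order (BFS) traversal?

Tree insertion order: [43, 27, 33, 28, 3, 35, 30]
Tree (level-order array): [43, 27, None, 3, 33, None, None, 28, 35, None, 30]
BFS from the root, enqueuing left then right child of each popped node:
  queue [43] -> pop 43, enqueue [27], visited so far: [43]
  queue [27] -> pop 27, enqueue [3, 33], visited so far: [43, 27]
  queue [3, 33] -> pop 3, enqueue [none], visited so far: [43, 27, 3]
  queue [33] -> pop 33, enqueue [28, 35], visited so far: [43, 27, 3, 33]
  queue [28, 35] -> pop 28, enqueue [30], visited so far: [43, 27, 3, 33, 28]
  queue [35, 30] -> pop 35, enqueue [none], visited so far: [43, 27, 3, 33, 28, 35]
  queue [30] -> pop 30, enqueue [none], visited so far: [43, 27, 3, 33, 28, 35, 30]
Result: [43, 27, 3, 33, 28, 35, 30]


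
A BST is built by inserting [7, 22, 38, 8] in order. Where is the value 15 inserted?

Starting tree (level order): [7, None, 22, 8, 38]
Insertion path: 7 -> 22 -> 8
Result: insert 15 as right child of 8
Final tree (level order): [7, None, 22, 8, 38, None, 15]


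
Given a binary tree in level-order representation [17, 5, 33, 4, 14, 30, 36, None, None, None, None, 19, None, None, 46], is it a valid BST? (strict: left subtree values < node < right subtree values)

Level-order array: [17, 5, 33, 4, 14, 30, 36, None, None, None, None, 19, None, None, 46]
Validate using subtree bounds (lo, hi): at each node, require lo < value < hi,
then recurse left with hi=value and right with lo=value.
Preorder trace (stopping at first violation):
  at node 17 with bounds (-inf, +inf): OK
  at node 5 with bounds (-inf, 17): OK
  at node 4 with bounds (-inf, 5): OK
  at node 14 with bounds (5, 17): OK
  at node 33 with bounds (17, +inf): OK
  at node 30 with bounds (17, 33): OK
  at node 19 with bounds (17, 30): OK
  at node 36 with bounds (33, +inf): OK
  at node 46 with bounds (36, +inf): OK
No violation found at any node.
Result: Valid BST


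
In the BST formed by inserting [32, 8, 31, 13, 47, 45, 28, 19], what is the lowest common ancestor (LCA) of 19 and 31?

Tree insertion order: [32, 8, 31, 13, 47, 45, 28, 19]
Tree (level-order array): [32, 8, 47, None, 31, 45, None, 13, None, None, None, None, 28, 19]
In a BST, the LCA of p=19, q=31 is the first node v on the
root-to-leaf path with p <= v <= q (go left if both < v, right if both > v).
Walk from root:
  at 32: both 19 and 31 < 32, go left
  at 8: both 19 and 31 > 8, go right
  at 31: 19 <= 31 <= 31, this is the LCA
LCA = 31


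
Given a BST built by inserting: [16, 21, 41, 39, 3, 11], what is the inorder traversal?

Tree insertion order: [16, 21, 41, 39, 3, 11]
Tree (level-order array): [16, 3, 21, None, 11, None, 41, None, None, 39]
Inorder traversal: [3, 11, 16, 21, 39, 41]


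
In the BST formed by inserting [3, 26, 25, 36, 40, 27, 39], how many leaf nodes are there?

Tree built from: [3, 26, 25, 36, 40, 27, 39]
Tree (level-order array): [3, None, 26, 25, 36, None, None, 27, 40, None, None, 39]
Rule: A leaf has 0 children.
Per-node child counts:
  node 3: 1 child(ren)
  node 26: 2 child(ren)
  node 25: 0 child(ren)
  node 36: 2 child(ren)
  node 27: 0 child(ren)
  node 40: 1 child(ren)
  node 39: 0 child(ren)
Matching nodes: [25, 27, 39]
Count of leaf nodes: 3


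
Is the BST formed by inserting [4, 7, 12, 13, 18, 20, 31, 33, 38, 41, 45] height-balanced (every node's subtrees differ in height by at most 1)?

Tree (level-order array): [4, None, 7, None, 12, None, 13, None, 18, None, 20, None, 31, None, 33, None, 38, None, 41, None, 45]
Definition: a tree is height-balanced if, at every node, |h(left) - h(right)| <= 1 (empty subtree has height -1).
Bottom-up per-node check:
  node 45: h_left=-1, h_right=-1, diff=0 [OK], height=0
  node 41: h_left=-1, h_right=0, diff=1 [OK], height=1
  node 38: h_left=-1, h_right=1, diff=2 [FAIL (|-1-1|=2 > 1)], height=2
  node 33: h_left=-1, h_right=2, diff=3 [FAIL (|-1-2|=3 > 1)], height=3
  node 31: h_left=-1, h_right=3, diff=4 [FAIL (|-1-3|=4 > 1)], height=4
  node 20: h_left=-1, h_right=4, diff=5 [FAIL (|-1-4|=5 > 1)], height=5
  node 18: h_left=-1, h_right=5, diff=6 [FAIL (|-1-5|=6 > 1)], height=6
  node 13: h_left=-1, h_right=6, diff=7 [FAIL (|-1-6|=7 > 1)], height=7
  node 12: h_left=-1, h_right=7, diff=8 [FAIL (|-1-7|=8 > 1)], height=8
  node 7: h_left=-1, h_right=8, diff=9 [FAIL (|-1-8|=9 > 1)], height=9
  node 4: h_left=-1, h_right=9, diff=10 [FAIL (|-1-9|=10 > 1)], height=10
Node 38 violates the condition: |-1 - 1| = 2 > 1.
Result: Not balanced
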